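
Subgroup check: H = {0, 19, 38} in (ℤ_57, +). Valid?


Subgroup test for H = {0, 19, 38} in (ℤ_57, +):
(1) 0 ∈ H? Yes
(2) Closure: for all a,b ∈ H, (a+b) mod 57 ∈ H? Yes
(3) Inverses: for all a ∈ H, -a mod 57 ∈ H? Yes

Yes, H is a subgroup of ℤ_57


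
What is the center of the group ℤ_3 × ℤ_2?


Z(G) = {g ∈ G | gx = xg for all x ∈ G}
Direct product of abelian groups is abelian, so Z(G) = G

Z(ℤ_3 × ℤ_2) = ℤ_3 × ℤ_2


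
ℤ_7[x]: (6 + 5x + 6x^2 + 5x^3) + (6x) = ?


Add coefficients mod 7:
x^0: 6 + 0 = 6 (mod 7)
x^1: 5 + 6 = 4 (mod 7)
x^2: 6 + 0 = 6 (mod 7)
x^3: 5 + 0 = 5 (mod 7)
Result: 6 + 4x + 6x^2 + 5x^3

f + g = 6 + 4x + 6x^2 + 5x^3


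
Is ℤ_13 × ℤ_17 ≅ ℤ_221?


Comparing ℤ_13 × ℤ_17 and ℤ_221:
gcd(13,17) = 1, so ℤ_13 × ℤ_17 ≅ ℤ_221 (CRT)

Yes, ℤ_13 × ℤ_17 ≅ ℤ_221


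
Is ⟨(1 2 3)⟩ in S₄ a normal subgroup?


H = ⟨(1 2 3)⟩ in S₄
(1 4)(1 2 3)(1 4)⁻¹ = (4 2 3) ∉ ⟨(1 2 3)⟩

No, not a normal subgroup


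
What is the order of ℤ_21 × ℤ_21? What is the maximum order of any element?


|ℤ_21 × ℤ_21| = 21 × 21 = 441
Max element order = lcm(21,21) = 21
Cyclic? No (gcd=21)

|ℤ_21×ℤ_21| = 441, max element order = 21


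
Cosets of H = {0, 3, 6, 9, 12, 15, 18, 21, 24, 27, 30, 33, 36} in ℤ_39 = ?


H = {0, 3, 6, 9, 12, 15, 18, 21, 24, 27, 30, 33, 36}, |H| = 13
Number of cosets = |G|/|H| = 39/13 = 3
0 + H = {0, 3, 6, 9, 12, 15, 18, 21, 24, 27, 30, 33, 36}
1 + H = {1, 4, 7, 10, 13, 16, 19, 22, 25, 28, 31, 34, 37}
2 + H = {2, 5, 8, 11, 14, 17, 20, 23, 26, 29, 32, 35, 38}

Cosets: 0+H={0,3,6,9,12,15,18,21,24,27,30,33,36}; 1+H={1,4,7,10,13,16,19,22,25,28,31,34,37}; 2+H={2,5,8,11,14,17,20,23,26,29,32,35,38}


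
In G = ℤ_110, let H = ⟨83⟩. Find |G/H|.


|⟨83⟩| = n / gcd(83, 110) = 110 / 1 = 110
H is normal (ℤ_110 is abelian).
|G/H| = |G| / |H| = 110 / 110 = 1

|G/H| = 1


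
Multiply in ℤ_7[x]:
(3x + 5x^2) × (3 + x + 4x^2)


Expand and collect like terms; reduce coefficients mod 7:
x^0: 0·3 = 0 ≡ 0 (mod 7)
x^1: 0·1 + 3·3 = 9 ≡ 2 (mod 7)
x^2: 0·4 + 3·1 + 5·3 = 18 ≡ 4 (mod 7)
x^3: 3·4 + 5·1 = 17 ≡ 3 (mod 7)
x^4: 5·4 = 20 ≡ 6 (mod 7)
Result: 2x + 4x^2 + 3x^3 + 6x^4

f · g = 2x + 4x^2 + 3x^3 + 6x^4


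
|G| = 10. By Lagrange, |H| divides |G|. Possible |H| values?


Lagrange's theorem: |H| divides |G|
|G| = 10
Divisors of 10: 1, 2, 5, 10

Possible subgroup orders: {1, 2, 5, 10}


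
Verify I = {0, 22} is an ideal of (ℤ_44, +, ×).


Check ideal conditions for I = {0, 22} in ℤ_44:
(1) I is an additive subgroup? Yes
(2) For r ∈ ℤ_44 and a ∈ I: r·a ∈ I? Yes

Yes, I is an ideal of ℤ_44


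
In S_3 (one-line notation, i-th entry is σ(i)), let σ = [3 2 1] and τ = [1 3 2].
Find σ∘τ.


σ∘τ: apply τ first, then σ
1 →τ 1 →σ 3
2 →τ 3 →σ 1
3 →τ 2 →σ 2

σ∘τ = [3 1 2]


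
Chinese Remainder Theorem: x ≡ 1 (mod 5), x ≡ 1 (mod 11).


m₁ = 5, m₂ = 11, gcd = 1, so CRT applies. M = m₁·m₂ = 55
Let M₁ = M/m₁ = 11, M₂ = M/m₂ = 5
Find y₁ ≡ M₁⁻¹ (mod m₁): 11⁻¹ ≡ 1 (mod 5)
Find y₂ ≡ M₂⁻¹ (mod m₂): 5⁻¹ ≡ 9 (mod 11)
x = a₁·M₁·y₁ + a₂·M₂·y₂ = 1·11·1 + 1·5·9 = 56
Reduce mod 55: x ≡ 1
Check: 1 mod 5 = 1 ✓, 1 mod 11 = 1 ✓

x ≡ 1 (mod 55)


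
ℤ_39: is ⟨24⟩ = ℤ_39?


g generates ℤ_n iff gcd(g, n) = 1
gcd(24, 39) = 3
Since gcd = 3 ≠ 1, ⟨24⟩ has order 13 < 39, so 24 is not a generator.

No, 24 does not generate ℤ_39


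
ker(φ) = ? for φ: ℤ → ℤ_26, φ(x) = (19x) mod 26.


Kernel = preimage of identity
ker(φ) = {x ∈ ℤ : 19x ≡ 0 (mod 26)}. gcd(19,26) = 1, so 19x ≡ 0 (mod 26) ⟺ x ≡ 0 (mod 26/1 = 26). Hence ker(φ) = 26ℤ

ker(φ) = 26ℤ


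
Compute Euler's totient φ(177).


Factor n: 177 = 3 × 59
φ(n) = n · ∏(1 - 1/p) over distinct primes p | n
φ(177) = 177 · (1 - 1/3) · (1 - 1/59) = 116

φ(177) = 116


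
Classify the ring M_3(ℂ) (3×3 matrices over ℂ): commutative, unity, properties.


Matrix multiplication is non-commutative for n ≥ 2; the identity matrix I is the unity; singular matrices give zero divisors, so not an integral domain
Commutative: No
Integral domain: No
Has unity: Yes

M_3(ℂ) (3×3 matrices over ℂ): Commutative=No, Unity=Yes


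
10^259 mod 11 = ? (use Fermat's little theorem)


Fermat's little theorem: if p is prime and gcd(a,p)=1, then a^(p-1) ≡ 1 (mod p)
p = 11 is prime, gcd(10,11) = 1
Reduce exponent: 259 mod 10 = 9
So 10^259 ≡ 10^9 (mod 11)
10^9 mod 11 = 10

10^259 ≡ 10 (mod 11)


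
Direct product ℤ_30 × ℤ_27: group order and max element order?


|ℤ_30 × ℤ_27| = 30 × 27 = 810
Max element order = lcm(30,27) = 270
Cyclic? No (gcd=3)

|ℤ_30×ℤ_27| = 810, max element order = 270


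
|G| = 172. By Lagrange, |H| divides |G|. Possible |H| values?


Lagrange's theorem: |H| divides |G|
|G| = 172
Divisors of 172: 1, 2, 4, 43, 86, 172

Possible subgroup orders: {1, 2, 4, 43, 86, 172}


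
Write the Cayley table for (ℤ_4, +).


Elements: {0, 1, 2, 3}
Operation: addition mod 4
Entry (a, b) = (a + b) mod 4

Cayley table:
  | 0 | 1 | 2 | 3
0 | 0 | 1 | 2 | 3
1 | 1 | 2 | 3 | 0
2 | 2 | 3 | 0 | 1
3 | 3 | 0 | 1 | 2


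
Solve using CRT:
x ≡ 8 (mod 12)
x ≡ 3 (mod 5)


m₁ = 12, m₂ = 5, gcd = 1, so CRT applies. M = m₁·m₂ = 60
Let M₁ = M/m₁ = 5, M₂ = M/m₂ = 12
Find y₁ ≡ M₁⁻¹ (mod m₁): 5⁻¹ ≡ 5 (mod 12)
Find y₂ ≡ M₂⁻¹ (mod m₂): 12⁻¹ ≡ 3 (mod 5)
x = a₁·M₁·y₁ + a₂·M₂·y₂ = 8·5·5 + 3·12·3 = 308
Reduce mod 60: x ≡ 8
Check: 8 mod 12 = 8 ✓, 8 mod 5 = 3 ✓

x ≡ 8 (mod 60)


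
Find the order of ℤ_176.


ℤ_n has n elements.

|ℤ_176| = 176


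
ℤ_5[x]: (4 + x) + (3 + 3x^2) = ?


Add coefficients mod 5:
x^0: 4 + 3 = 2 (mod 5)
x^1: 1 + 0 = 1 (mod 5)
x^2: 0 + 3 = 3 (mod 5)
Result: 2 + x + 3x^2

f + g = 2 + x + 3x^2


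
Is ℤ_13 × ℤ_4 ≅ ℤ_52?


Comparing ℤ_13 × ℤ_4 and ℤ_52:
gcd(13,4) = 1, so ℤ_13 × ℤ_4 ≅ ℤ_52 (CRT)

Yes, ℤ_13 × ℤ_4 ≅ ℤ_52


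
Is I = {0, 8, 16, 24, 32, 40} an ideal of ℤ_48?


Check ideal conditions for I = {0, 8, 16, 24, 32, 40} in ℤ_48:
(1) I is an additive subgroup? Yes
(2) For r ∈ ℤ_48 and a ∈ I: r·a ∈ I? Yes

Yes, I is an ideal of ℤ_48


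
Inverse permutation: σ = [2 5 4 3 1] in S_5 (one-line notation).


To find σ⁻¹, swap domain and range:
σ(1) = 2 → σ⁻¹(2) = 1
σ(2) = 5 → σ⁻¹(5) = 2
σ(3) = 4 → σ⁻¹(4) = 3
σ(4) = 3 → σ⁻¹(3) = 4
σ(5) = 1 → σ⁻¹(1) = 5

σ⁻¹ = [5 1 4 3 2]


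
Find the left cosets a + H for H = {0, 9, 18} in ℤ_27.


H = {0, 9, 18}, |H| = 3
Number of cosets = |G|/|H| = 27/3 = 9
0 + H = {0, 9, 18}
1 + H = {1, 10, 19}
2 + H = {2, 11, 20}
3 + H = {3, 12, 21}
4 + H = {4, 13, 22}
5 + H = {5, 14, 23}
6 + H = {6, 15, 24}
7 + H = {7, 16, 25}
8 + H = {8, 17, 26}

Cosets: 0+H={0,9,18}; 1+H={1,10,19}; 2+H={2,11,20}; 3+H={3,12,21}; 4+H={4,13,22}; 5+H={5,14,23}; 6+H={6,15,24}; 7+H={7,16,25}; 8+H={8,17,26}


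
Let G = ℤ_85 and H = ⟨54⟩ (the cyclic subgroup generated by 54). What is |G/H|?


|⟨54⟩| = n / gcd(54, 85) = 85 / 1 = 85
H is normal (ℤ_85 is abelian).
|G/H| = |G| / |H| = 85 / 85 = 1

|G/H| = 1


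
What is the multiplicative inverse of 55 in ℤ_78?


Use the extended Euclidean algorithm to write 1 = 55·s + 78·t; then s mod 78 is the inverse.
Euclidean algorithm:
  55 = 0·78 + 55
  78 = 1·55 + 23
  55 = 2·23 + 9
  23 = 2·9 + 5
  9 = 1·5 + 4
  5 = 1·4 + 1
  4 = 4·1 + 0
gcd(55,78) = 1
Back-substitution gives: 55·(-17) + 78·(12) = 1
So 55⁻¹ ≡ -17 ≡ 61 (mod 78)
Check: 55 × 61 = 3355 ≡ 1 (mod 78) ✓

55⁻¹ ≡ 61 (mod 78)


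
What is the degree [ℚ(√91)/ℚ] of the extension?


√91 has minimal polynomial x² - 91 (irreducible over ℚ since 91 is squarefree)

[ℚ(√91)/ℚ] = 2


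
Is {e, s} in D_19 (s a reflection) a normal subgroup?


H = {e, s} in D_19 (s a reflection)
r·s·r⁻¹ = sr⁻² ≠ s for n ≥ 3, so {e, s} is not closed under conjugation

No, not a normal subgroup


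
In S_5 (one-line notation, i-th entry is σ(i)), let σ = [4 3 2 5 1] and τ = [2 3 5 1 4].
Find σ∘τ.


σ∘τ: apply τ first, then σ
1 →τ 2 →σ 3
2 →τ 3 →σ 2
3 →τ 5 →σ 1
4 →τ 1 →σ 4
5 →τ 4 →σ 5

σ∘τ = [3 2 1 4 5]


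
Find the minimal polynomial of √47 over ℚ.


√47 satisfies x² - 47 = 0, irreducible over ℚ since 47 is squarefree

Minimal polynomial: x² - 47


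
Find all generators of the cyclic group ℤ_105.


g generates ℤ_n iff gcd(g,n) = 1
Prime factors of 105: 3, 5, 7
Generators are g ∈ {1,...,104} not divisible by any of these primes.
Generators: {1, 2, 4, 8, 11, 13, 16, 17, 19, 22, 23, 26, 29, 31, 32, 34, 37, 38, 41, 43, 44, 46, 47, 52, 53, 58, 59, 61, 62, 64, 67, 68, 71, 73, 74, 76, 79, 82, 83, 86, 88, 89, 92, 94, 97, 101, 103, 104}
Number of generators = φ(105) = 48

Generators of ℤ_105 = {1, 2, 4, 8, 11, 13, 16, 17, 19, 22, 23, 26, 29, 31, 32, 34, 37, 38, 41, 43, 44, 46, 47, 52, 53, 58, 59, 61, 62, 64, 67, 68, 71, 73, 74, 76, 79, 82, 83, 86, 88, 89, 92, 94, 97, 101, 103, 104}


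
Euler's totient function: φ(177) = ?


Factor n: 177 = 3 × 59
φ(n) = n · ∏(1 - 1/p) over distinct primes p | n
φ(177) = 177 · (1 - 1/3) · (1 - 1/59) = 116

φ(177) = 116


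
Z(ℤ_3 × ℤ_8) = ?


Z(G) = {g ∈ G | gx = xg for all x ∈ G}
Direct product of abelian groups is abelian, so Z(G) = G

Z(ℤ_3 × ℤ_8) = ℤ_3 × ℤ_8


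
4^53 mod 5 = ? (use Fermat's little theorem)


Fermat's little theorem: if p is prime and gcd(a,p)=1, then a^(p-1) ≡ 1 (mod p)
p = 5 is prime, gcd(4,5) = 1
Reduce exponent: 53 mod 4 = 1
So 4^53 ≡ 4^1 (mod 5)
4^1 mod 5 = 4

4^53 ≡ 4 (mod 5)


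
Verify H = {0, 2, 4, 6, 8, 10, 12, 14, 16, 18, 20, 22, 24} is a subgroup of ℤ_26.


Subgroup test for H = {0, 2, 4, 6, 8, 10, 12, 14, 16, 18, 20, 22, 24} in (ℤ_26, +):
(1) 0 ∈ H? Yes
(2) Closure: for all a,b ∈ H, (a+b) mod 26 ∈ H? Yes
(3) Inverses: for all a ∈ H, -a mod 26 ∈ H? Yes

Yes, H is a subgroup of ℤ_26


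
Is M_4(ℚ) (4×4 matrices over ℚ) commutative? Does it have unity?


Matrix multiplication is non-commutative for n ≥ 2; the identity matrix I is the unity; singular matrices give zero divisors, so not an integral domain
Commutative: No
Integral domain: No
Has unity: Yes

M_4(ℚ) (4×4 matrices over ℚ): Commutative=No, Unity=Yes


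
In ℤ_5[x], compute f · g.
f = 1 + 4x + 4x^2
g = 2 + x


Expand and collect like terms; reduce coefficients mod 5:
x^0: 1·2 = 2 ≡ 2 (mod 5)
x^1: 1·1 + 4·2 = 9 ≡ 4 (mod 5)
x^2: 4·1 + 4·2 = 12 ≡ 2 (mod 5)
x^3: 4·1 = 4 ≡ 4 (mod 5)
Result: 2 + 4x + 2x^2 + 4x^3

f · g = 2 + 4x + 2x^2 + 4x^3


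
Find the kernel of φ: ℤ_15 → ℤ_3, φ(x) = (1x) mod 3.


Kernel = preimage of identity
ker(φ) = {x ∈ ℤ_15 : 1x ≡ 0 (mod 3)}. Since 3 | 15, φ is well-defined. The kernel is the cyclic subgroup ⟨3⟩ of ℤ_15 (order 5), i.e. {0, 3, 6, 9, 12}

ker(φ) = {0, 3, 6, 9, 12}


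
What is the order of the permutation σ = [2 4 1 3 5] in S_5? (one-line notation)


Cycle decomposition: (1 2 4 3)
Cycle lengths: 4
Order = lcm(4) = 4

ord(σ) = 4


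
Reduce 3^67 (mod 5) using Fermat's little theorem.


Fermat's little theorem: if p is prime and gcd(a,p)=1, then a^(p-1) ≡ 1 (mod p)
p = 5 is prime, gcd(3,5) = 1
Reduce exponent: 67 mod 4 = 3
So 3^67 ≡ 3^3 (mod 5)
3^3 mod 5 = 2

3^67 ≡ 2 (mod 5)


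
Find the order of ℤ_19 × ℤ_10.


|A × B| = |A| · |B|
|ℤ_19 × ℤ_10| = 19 × 10 = 190

|ℤ_19 × ℤ_10| = 190


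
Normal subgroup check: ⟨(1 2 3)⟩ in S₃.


H = ⟨(1 2 3)⟩ in S₃
⟨(1 2 3)⟩ has order 3 and index 2 in S₃; index-2 subgroups are normal

Yes, normal subgroup


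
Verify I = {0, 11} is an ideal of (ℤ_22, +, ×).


Check ideal conditions for I = {0, 11} in ℤ_22:
(1) I is an additive subgroup? Yes
(2) For r ∈ ℤ_22 and a ∈ I: r·a ∈ I? Yes

Yes, I is an ideal of ℤ_22


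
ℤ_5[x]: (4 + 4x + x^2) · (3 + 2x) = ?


Expand and collect like terms; reduce coefficients mod 5:
x^0: 4·3 = 12 ≡ 2 (mod 5)
x^1: 4·2 + 4·3 = 20 ≡ 0 (mod 5)
x^2: 4·2 + 1·3 = 11 ≡ 1 (mod 5)
x^3: 1·2 = 2 ≡ 2 (mod 5)
Result: 2 + x^2 + 2x^3

f · g = 2 + x^2 + 2x^3


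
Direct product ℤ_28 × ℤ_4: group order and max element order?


|ℤ_28 × ℤ_4| = 28 × 4 = 112
Max element order = lcm(28,4) = 28
Cyclic? No (gcd=4)

|ℤ_28×ℤ_4| = 112, max element order = 28


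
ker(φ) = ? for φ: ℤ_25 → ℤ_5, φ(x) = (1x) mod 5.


Kernel = preimage of identity
ker(φ) = {x ∈ ℤ_25 : 1x ≡ 0 (mod 5)}. Since 5 | 25, φ is well-defined. The kernel is the cyclic subgroup ⟨5⟩ of ℤ_25 (order 5), i.e. {0, 5, 10, 15, 20}

ker(φ) = {0, 5, 10, 15, 20}


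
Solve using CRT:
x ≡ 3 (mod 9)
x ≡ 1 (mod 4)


m₁ = 9, m₂ = 4, gcd = 1, so CRT applies. M = m₁·m₂ = 36
Let M₁ = M/m₁ = 4, M₂ = M/m₂ = 9
Find y₁ ≡ M₁⁻¹ (mod m₁): 4⁻¹ ≡ 7 (mod 9)
Find y₂ ≡ M₂⁻¹ (mod m₂): 9⁻¹ ≡ 1 (mod 4)
x = a₁·M₁·y₁ + a₂·M₂·y₂ = 3·4·7 + 1·9·1 = 93
Reduce mod 36: x ≡ 21
Check: 21 mod 9 = 3 ✓, 21 mod 4 = 1 ✓

x ≡ 21 (mod 36)


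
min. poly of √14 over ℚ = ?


√14 satisfies x² - 14 = 0, irreducible over ℚ since 14 is squarefree

Minimal polynomial: x² - 14


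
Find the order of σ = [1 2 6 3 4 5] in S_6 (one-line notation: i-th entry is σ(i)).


Cycle decomposition: (3 6 5 4)
Cycle lengths: 4
Order = lcm(4) = 4

ord(σ) = 4


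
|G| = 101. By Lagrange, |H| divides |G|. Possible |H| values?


Lagrange's theorem: |H| divides |G|
|G| = 101
Divisors of 101: 1, 101

Possible subgroup orders: {1, 101}


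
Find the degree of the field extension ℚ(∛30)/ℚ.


∛30 has minimal polynomial x³ - 30 (irreducible over ℚ since 30 is not a perfect cube)

[ℚ(∛30)/ℚ] = 3


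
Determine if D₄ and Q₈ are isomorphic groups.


Comparing D₄ and Q₈:
D₄ has 5 elements of order 2; Q₈ has only 1

No, D₄ ≇ Q₈


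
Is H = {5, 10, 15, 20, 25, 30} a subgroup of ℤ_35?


Subgroup test for H = {5, 10, 15, 20, 25, 30} in (ℤ_35, +):
(1) 0 ∈ H? No
(2) Closure: for all a,b ∈ H, (a+b) mod 35 ∈ H? No  [counterexample: 5 + 30 = 0 ∉ H]
(3) Inverses: for all a ∈ H, -a mod 35 ∈ H? Yes

No, H is not a subgroup of ℤ_35


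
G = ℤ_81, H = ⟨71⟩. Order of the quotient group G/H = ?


|⟨71⟩| = n / gcd(71, 81) = 81 / 1 = 81
H is normal (ℤ_81 is abelian).
|G/H| = |G| / |H| = 81 / 81 = 1

|G/H| = 1


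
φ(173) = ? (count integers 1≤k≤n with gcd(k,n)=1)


Factor n: 173 = 173
φ(n) = n · ∏(1 - 1/p) over distinct primes p | n
φ(173) = 173 · (1 - 1/173) = 172

φ(173) = 172


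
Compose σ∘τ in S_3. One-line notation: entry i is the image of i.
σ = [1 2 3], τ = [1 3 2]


σ∘τ: apply τ first, then σ
1 →τ 1 →σ 1
2 →τ 3 →σ 3
3 →τ 2 →σ 2

σ∘τ = [1 3 2]


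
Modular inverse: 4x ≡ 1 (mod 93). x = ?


Use the extended Euclidean algorithm to write 1 = 4·s + 93·t; then s mod 93 is the inverse.
Euclidean algorithm:
  4 = 0·93 + 4
  93 = 23·4 + 1
  4 = 4·1 + 0
gcd(4,93) = 1
Back-substitution gives: 4·(-23) + 93·(1) = 1
So 4⁻¹ ≡ -23 ≡ 70 (mod 93)
Check: 4 × 70 = 280 ≡ 1 (mod 93) ✓

4⁻¹ ≡ 70 (mod 93)


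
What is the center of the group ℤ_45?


Z(G) = {g ∈ G | gx = xg for all x ∈ G}
ℤ_45 is abelian, so Z(G) = G

Z(ℤ_45) = ℤ_45


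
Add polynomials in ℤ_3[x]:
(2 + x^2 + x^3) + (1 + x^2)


Add coefficients mod 3:
x^0: 2 + 1 = 0 (mod 3)
x^1: 0 + 0 = 0 (mod 3)
x^2: 1 + 1 = 2 (mod 3)
x^3: 1 + 0 = 1 (mod 3)
Result: 2x^2 + x^3

f + g = 2x^2 + x^3


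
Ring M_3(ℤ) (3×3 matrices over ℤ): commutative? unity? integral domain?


Matrix multiplication is non-commutative for n ≥ 2; the identity matrix I is the unity; singular matrices give zero divisors, so not an integral domain
Commutative: No
Integral domain: No
Has unity: Yes

M_3(ℤ) (3×3 matrices over ℤ): Commutative=No, Unity=Yes


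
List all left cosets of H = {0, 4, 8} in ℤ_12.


H = {0, 4, 8}, |H| = 3
Number of cosets = |G|/|H| = 12/3 = 4
0 + H = {0, 4, 8}
1 + H = {1, 5, 9}
2 + H = {2, 6, 10}
3 + H = {3, 7, 11}

Cosets: 0+H={0,4,8}; 1+H={1,5,9}; 2+H={2,6,10}; 3+H={3,7,11}


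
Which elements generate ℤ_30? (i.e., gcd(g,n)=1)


g generates ℤ_n iff gcd(g,n) = 1
Prime factors of 30: 2, 3, 5
Generators are g ∈ {1,...,29} not divisible by any of these primes.
Generators: {1, 7, 11, 13, 17, 19, 23, 29}
Number of generators = φ(30) = 8

Generators of ℤ_30 = {1, 7, 11, 13, 17, 19, 23, 29}


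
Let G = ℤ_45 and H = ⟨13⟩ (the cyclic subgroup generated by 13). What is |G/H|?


|⟨13⟩| = n / gcd(13, 45) = 45 / 1 = 45
H is normal (ℤ_45 is abelian).
|G/H| = |G| / |H| = 45 / 45 = 1

|G/H| = 1


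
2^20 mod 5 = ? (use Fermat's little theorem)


Fermat's little theorem: if p is prime and gcd(a,p)=1, then a^(p-1) ≡ 1 (mod p)
p = 5 is prime, gcd(2,5) = 1
Reduce exponent: 20 mod 4 = 0
So 2^20 ≡ 2^0 (mod 5)
2^0 = 1

2^20 ≡ 1 (mod 5)


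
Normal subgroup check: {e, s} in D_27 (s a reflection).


H = {e, s} in D_27 (s a reflection)
r·s·r⁻¹ = sr⁻² ≠ s for n ≥ 3, so {e, s} is not closed under conjugation

No, not a normal subgroup


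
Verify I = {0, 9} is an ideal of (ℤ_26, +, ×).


Check ideal conditions for I = {0, 9} in ℤ_26:
(1) I is an additive subgroup? No
(2) For r ∈ ℤ_26 and a ∈ I: r·a ∈ I? No  [counterexample: r=2, a=9, r·a mod 26 = 18 ∉ I]

No, I is not an ideal of ℤ_26


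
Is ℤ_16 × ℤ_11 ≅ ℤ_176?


Comparing ℤ_16 × ℤ_11 and ℤ_176:
gcd(16,11) = 1, so ℤ_16 × ℤ_11 ≅ ℤ_176 (CRT)

Yes, ℤ_16 × ℤ_11 ≅ ℤ_176


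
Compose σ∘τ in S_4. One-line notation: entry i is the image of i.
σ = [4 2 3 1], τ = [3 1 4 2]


σ∘τ: apply τ first, then σ
1 →τ 3 →σ 3
2 →τ 1 →σ 4
3 →τ 4 →σ 1
4 →τ 2 →σ 2

σ∘τ = [3 4 1 2]


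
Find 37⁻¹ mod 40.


Use the extended Euclidean algorithm to write 1 = 37·s + 40·t; then s mod 40 is the inverse.
Euclidean algorithm:
  37 = 0·40 + 37
  40 = 1·37 + 3
  37 = 12·3 + 1
  3 = 3·1 + 0
gcd(37,40) = 1
Back-substitution gives: 37·(13) + 40·(-12) = 1
So 37⁻¹ ≡ 13 ≡ 13 (mod 40)
Check: 37 × 13 = 481 ≡ 1 (mod 40) ✓

37⁻¹ ≡ 13 (mod 40)


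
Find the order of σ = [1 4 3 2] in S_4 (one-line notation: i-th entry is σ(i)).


Cycle decomposition: (2 4)
Cycle lengths: 2
Order = lcm(2) = 2

ord(σ) = 2


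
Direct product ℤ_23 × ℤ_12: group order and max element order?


|ℤ_23 × ℤ_12| = 23 × 12 = 276
Max element order = lcm(23,12) = 276
Cyclic? Yes (gcd=1)

|ℤ_23×ℤ_12| = 276, max element order = 276


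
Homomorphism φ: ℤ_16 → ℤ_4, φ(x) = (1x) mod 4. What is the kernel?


Kernel = preimage of identity
ker(φ) = {x ∈ ℤ_16 : 1x ≡ 0 (mod 4)}. Since 4 | 16, φ is well-defined. The kernel is the cyclic subgroup ⟨4⟩ of ℤ_16 (order 4), i.e. {0, 4, 8, 12}

ker(φ) = {0, 4, 8, 12}


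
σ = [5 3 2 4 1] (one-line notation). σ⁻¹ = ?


To find σ⁻¹, swap domain and range:
σ(1) = 5 → σ⁻¹(5) = 1
σ(2) = 3 → σ⁻¹(3) = 2
σ(3) = 2 → σ⁻¹(2) = 3
σ(4) = 4 → σ⁻¹(4) = 4
σ(5) = 1 → σ⁻¹(1) = 5

σ⁻¹ = [5 3 2 4 1]


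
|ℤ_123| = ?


ℤ_n has n elements.

|ℤ_123| = 123


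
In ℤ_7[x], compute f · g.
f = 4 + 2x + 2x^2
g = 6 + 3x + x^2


Expand and collect like terms; reduce coefficients mod 7:
x^0: 4·6 = 24 ≡ 3 (mod 7)
x^1: 4·3 + 2·6 = 24 ≡ 3 (mod 7)
x^2: 4·1 + 2·3 + 2·6 = 22 ≡ 1 (mod 7)
x^3: 2·1 + 2·3 = 8 ≡ 1 (mod 7)
x^4: 2·1 = 2 ≡ 2 (mod 7)
Result: 3 + 3x + x^2 + x^3 + 2x^4

f · g = 3 + 3x + x^2 + x^3 + 2x^4


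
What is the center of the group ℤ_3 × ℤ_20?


Z(G) = {g ∈ G | gx = xg for all x ∈ G}
Direct product of abelian groups is abelian, so Z(G) = G

Z(ℤ_3 × ℤ_20) = ℤ_3 × ℤ_20


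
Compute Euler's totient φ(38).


Factor n: 38 = 2 × 19
φ(n) = n · ∏(1 - 1/p) over distinct primes p | n
φ(38) = 38 · (1 - 1/2) · (1 - 1/19) = 18

φ(38) = 18


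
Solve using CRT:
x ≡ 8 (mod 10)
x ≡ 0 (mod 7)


m₁ = 10, m₂ = 7, gcd = 1, so CRT applies. M = m₁·m₂ = 70
Let M₁ = M/m₁ = 7, M₂ = M/m₂ = 10
Find y₁ ≡ M₁⁻¹ (mod m₁): 7⁻¹ ≡ 3 (mod 10)
Find y₂ ≡ M₂⁻¹ (mod m₂): 10⁻¹ ≡ 5 (mod 7)
x = a₁·M₁·y₁ + a₂·M₂·y₂ = 8·7·3 + 0·10·5 = 168
Reduce mod 70: x ≡ 28
Check: 28 mod 10 = 8 ✓, 28 mod 7 = 0 ✓

x ≡ 28 (mod 70)


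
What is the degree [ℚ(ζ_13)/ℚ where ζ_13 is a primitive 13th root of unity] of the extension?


[ℚ(ζ_n):ℚ] = deg Φ_n(x) = φ(n). Here φ(13) = 12

[ℚ(ζ_13)/ℚ where ζ_13 is a primitive 13th root of unity] = 12


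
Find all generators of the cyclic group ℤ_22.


g generates ℤ_n iff gcd(g,n) = 1
Prime factors of 22: 2, 11
Generators are g ∈ {1,...,21} not divisible by any of these primes.
Generators: {1, 3, 5, 7, 9, 13, 15, 17, 19, 21}
Number of generators = φ(22) = 10

Generators of ℤ_22 = {1, 3, 5, 7, 9, 13, 15, 17, 19, 21}


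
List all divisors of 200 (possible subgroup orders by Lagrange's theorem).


Lagrange's theorem: |H| divides |G|
|G| = 200
Divisors of 200: 1, 2, 4, 5, 8, 10, 20, 25, 40, 50, 100, 200

Possible subgroup orders: {1, 2, 4, 5, 8, 10, 20, 25, 40, 50, 100, 200}


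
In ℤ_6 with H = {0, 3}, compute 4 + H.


4 + H = {4 + h (mod 6) : h ∈ H}
4+0=4, 4+3=1
4 + H = {1, 4} = 1 + H

4 + H = {1, 4}


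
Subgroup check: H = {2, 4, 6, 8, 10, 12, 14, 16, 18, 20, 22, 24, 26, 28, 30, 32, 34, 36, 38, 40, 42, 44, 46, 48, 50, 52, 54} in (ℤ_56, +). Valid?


Subgroup test for H = {2, 4, 6, 8, 10, 12, 14, 16, 18, 20, 22, 24, 26, 28, 30, 32, 34, 36, 38, 40, 42, 44, 46, 48, 50, 52, 54} in (ℤ_56, +):
(1) 0 ∈ H? No
(2) Closure: for all a,b ∈ H, (a+b) mod 56 ∈ H? No  [counterexample: 2 + 54 = 0 ∉ H]
(3) Inverses: for all a ∈ H, -a mod 56 ∈ H? Yes

No, H is not a subgroup of ℤ_56


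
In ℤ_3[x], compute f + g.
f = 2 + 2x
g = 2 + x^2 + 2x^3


Add coefficients mod 3:
x^0: 2 + 2 = 1 (mod 3)
x^1: 2 + 0 = 2 (mod 3)
x^2: 0 + 1 = 1 (mod 3)
x^3: 0 + 2 = 2 (mod 3)
Result: 1 + 2x + x^2 + 2x^3

f + g = 1 + 2x + x^2 + 2x^3


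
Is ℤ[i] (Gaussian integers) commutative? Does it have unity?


ℤ[i] is a commutative integral domain with unity 1 (in fact a Euclidean domain)
Commutative: Yes
Integral domain: Yes
Has unity: Yes

ℤ[i] (Gaussian integers): Commutative=Yes, Unity=Yes


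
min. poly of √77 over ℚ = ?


√77 satisfies x² - 77 = 0, irreducible over ℚ since 77 is squarefree

Minimal polynomial: x² - 77


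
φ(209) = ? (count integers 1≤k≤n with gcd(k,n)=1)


Factor n: 209 = 11 × 19
φ(n) = n · ∏(1 - 1/p) over distinct primes p | n
φ(209) = 209 · (1 - 1/11) · (1 - 1/19) = 180

φ(209) = 180


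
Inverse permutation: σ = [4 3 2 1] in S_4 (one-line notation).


To find σ⁻¹, swap domain and range:
σ(1) = 4 → σ⁻¹(4) = 1
σ(2) = 3 → σ⁻¹(3) = 2
σ(3) = 2 → σ⁻¹(2) = 3
σ(4) = 1 → σ⁻¹(1) = 4

σ⁻¹ = [4 3 2 1]


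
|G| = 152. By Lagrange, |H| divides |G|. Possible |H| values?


Lagrange's theorem: |H| divides |G|
|G| = 152
Divisors of 152: 1, 2, 4, 8, 19, 38, 76, 152

Possible subgroup orders: {1, 2, 4, 8, 19, 38, 76, 152}


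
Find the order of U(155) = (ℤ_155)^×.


U(n) is the group of units mod n; |U(n)| = φ(n)
|U(155)| = φ(155) = 120

|U(155) = (ℤ_155)^×| = 120


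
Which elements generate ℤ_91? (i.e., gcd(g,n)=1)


g generates ℤ_n iff gcd(g,n) = 1
Prime factors of 91: 7, 13
Generators are g ∈ {1,...,90} not divisible by any of these primes.
Generators: {1, 2, 3, 4, 5, 6, 8, 9, 10, 11, 12, 15, 16, 17, 18, 19, 20, 22, 23, 24, 25, 27, 29, 30, 31, 32, 33, 34, 36, 37, 38, 40, 41, 43, 44, 45, 46, 47, 48, 50, 51, 53, 54, 55, 57, 58, 59, 60, 61, 62, 64, 66, 67, 68, 69, 71, 72, 73, 74, 75, 76, 79, 80, 81, 82, 83, 85, 86, 87, 88, 89, 90}
Number of generators = φ(91) = 72

Generators of ℤ_91 = {1, 2, 3, 4, 5, 6, 8, 9, 10, 11, 12, 15, 16, 17, 18, 19, 20, 22, 23, 24, 25, 27, 29, 30, 31, 32, 33, 34, 36, 37, 38, 40, 41, 43, 44, 45, 46, 47, 48, 50, 51, 53, 54, 55, 57, 58, 59, 60, 61, 62, 64, 66, 67, 68, 69, 71, 72, 73, 74, 75, 76, 79, 80, 81, 82, 83, 85, 86, 87, 88, 89, 90}


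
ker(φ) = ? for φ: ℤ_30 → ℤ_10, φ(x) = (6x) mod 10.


Kernel = preimage of identity
ker(φ) = {x ∈ ℤ_30 : 6x ≡ 0 (mod 10)}. Since 10 | 30, φ is well-defined. The kernel is the cyclic subgroup ⟨5⟩ of ℤ_30 (order 6), i.e. {0, 5, 10, 15, 20, 25}

ker(φ) = {0, 5, 10, 15, 20, 25}


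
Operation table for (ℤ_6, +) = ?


Elements: {0, 1, 2, 3, 4, 5}
Operation: addition mod 6
Entry (a, b) = (a + b) mod 6

Cayley table:
  | 0 | 1 | 2 | 3 | 4 | 5
0 | 0 | 1 | 2 | 3 | 4 | 5
1 | 1 | 2 | 3 | 4 | 5 | 0
2 | 2 | 3 | 4 | 5 | 0 | 1
3 | 3 | 4 | 5 | 0 | 1 | 2
4 | 4 | 5 | 0 | 1 | 2 | 3
5 | 5 | 0 | 1 | 2 | 3 | 4


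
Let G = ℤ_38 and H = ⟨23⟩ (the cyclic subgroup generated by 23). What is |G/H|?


|⟨23⟩| = n / gcd(23, 38) = 38 / 1 = 38
H is normal (ℤ_38 is abelian).
|G/H| = |G| / |H| = 38 / 38 = 1

|G/H| = 1


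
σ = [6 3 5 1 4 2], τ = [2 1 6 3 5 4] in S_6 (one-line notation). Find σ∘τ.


σ∘τ: apply τ first, then σ
1 →τ 2 →σ 3
2 →τ 1 →σ 6
3 →τ 6 →σ 2
4 →τ 3 →σ 5
5 →τ 5 →σ 4
6 →τ 4 →σ 1

σ∘τ = [3 6 2 5 4 1]


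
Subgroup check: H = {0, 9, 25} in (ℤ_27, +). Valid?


Subgroup test for H = {0, 9, 25} in (ℤ_27, +):
(1) 0 ∈ H? Yes
(2) Closure: for all a,b ∈ H, (a+b) mod 27 ∈ H? No  [counterexample: 9 + 9 = 18 ∉ H]
(3) Inverses: for all a ∈ H, -a mod 27 ∈ H? No

No, H is not a subgroup of ℤ_27


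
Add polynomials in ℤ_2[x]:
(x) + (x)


Add coefficients mod 2:
x^0: 0 + 0 = 0 (mod 2)
x^1: 1 + 1 = 0 (mod 2)
Result: 0

f + g = 0


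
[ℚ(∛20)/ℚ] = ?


∛20 has minimal polynomial x³ - 20 (irreducible over ℚ since 20 is not a perfect cube)

[ℚ(∛20)/ℚ] = 3


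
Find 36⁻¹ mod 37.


Use the extended Euclidean algorithm to write 1 = 36·s + 37·t; then s mod 37 is the inverse.
Euclidean algorithm:
  36 = 0·37 + 36
  37 = 1·36 + 1
  36 = 36·1 + 0
gcd(36,37) = 1
Back-substitution gives: 36·(-1) + 37·(1) = 1
So 36⁻¹ ≡ -1 ≡ 36 (mod 37)
Check: 36 × 36 = 1296 ≡ 1 (mod 37) ✓

36⁻¹ ≡ 36 (mod 37)


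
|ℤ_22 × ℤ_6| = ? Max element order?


|ℤ_22 × ℤ_6| = 22 × 6 = 132
Max element order = lcm(22,6) = 66
Cyclic? No (gcd=2)

|ℤ_22×ℤ_6| = 132, max element order = 66


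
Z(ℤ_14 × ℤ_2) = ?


Z(G) = {g ∈ G | gx = xg for all x ∈ G}
Direct product of abelian groups is abelian, so Z(G) = G

Z(ℤ_14 × ℤ_2) = ℤ_14 × ℤ_2


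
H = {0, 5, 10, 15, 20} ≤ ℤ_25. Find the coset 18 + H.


18 + H = {18 + h (mod 25) : h ∈ H}
18+0=18, 18+5=23, 18+10=3, 18+15=8, 18+20=13
18 + H = {3, 8, 13, 18, 23} = 3 + H

18 + H = {3, 8, 13, 18, 23}


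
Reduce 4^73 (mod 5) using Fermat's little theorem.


Fermat's little theorem: if p is prime and gcd(a,p)=1, then a^(p-1) ≡ 1 (mod p)
p = 5 is prime, gcd(4,5) = 1
Reduce exponent: 73 mod 4 = 1
So 4^73 ≡ 4^1 (mod 5)
4^1 mod 5 = 4

4^73 ≡ 4 (mod 5)


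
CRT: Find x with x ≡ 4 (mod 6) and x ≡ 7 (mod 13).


m₁ = 6, m₂ = 13, gcd = 1, so CRT applies. M = m₁·m₂ = 78
Let M₁ = M/m₁ = 13, M₂ = M/m₂ = 6
Find y₁ ≡ M₁⁻¹ (mod m₁): 13⁻¹ ≡ 1 (mod 6)
Find y₂ ≡ M₂⁻¹ (mod m₂): 6⁻¹ ≡ 11 (mod 13)
x = a₁·M₁·y₁ + a₂·M₂·y₂ = 4·13·1 + 7·6·11 = 514
Reduce mod 78: x ≡ 46
Check: 46 mod 6 = 4 ✓, 46 mod 13 = 7 ✓

x ≡ 46 (mod 78)


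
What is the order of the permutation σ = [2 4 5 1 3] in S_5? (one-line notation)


Cycle decomposition: (1 2 4) (3 5)
Cycle lengths: 3, 2
Order = lcm(3, 2) = 6

ord(σ) = 6


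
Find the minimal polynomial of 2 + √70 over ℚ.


Let α = 2 + √70. Then α - 2 = √70, so (α - 2)² = 70, giving α² - 4α - 66 = 0. Degree 2 and α ∉ ℚ, so this is the minimal polynomial.

Minimal polynomial: x² - 4x - 66


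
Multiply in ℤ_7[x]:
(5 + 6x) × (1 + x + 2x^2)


Expand and collect like terms; reduce coefficients mod 7:
x^0: 5·1 = 5 ≡ 5 (mod 7)
x^1: 5·1 + 6·1 = 11 ≡ 4 (mod 7)
x^2: 5·2 + 6·1 = 16 ≡ 2 (mod 7)
x^3: 6·2 = 12 ≡ 5 (mod 7)
Result: 5 + 4x + 2x^2 + 5x^3

f · g = 5 + 4x + 2x^2 + 5x^3


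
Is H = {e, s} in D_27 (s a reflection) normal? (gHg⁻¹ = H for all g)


H = {e, s} in D_27 (s a reflection)
r·s·r⁻¹ = sr⁻² ≠ s for n ≥ 3, so {e, s} is not closed under conjugation

No, not a normal subgroup


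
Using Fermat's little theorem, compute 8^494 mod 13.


Fermat's little theorem: if p is prime and gcd(a,p)=1, then a^(p-1) ≡ 1 (mod p)
p = 13 is prime, gcd(8,13) = 1
Reduce exponent: 494 mod 12 = 2
So 8^494 ≡ 8^2 (mod 13)
8^2 mod 13 = 12

8^494 ≡ 12 (mod 13)


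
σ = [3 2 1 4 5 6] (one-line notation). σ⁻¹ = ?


To find σ⁻¹, swap domain and range:
σ(1) = 3 → σ⁻¹(3) = 1
σ(2) = 2 → σ⁻¹(2) = 2
σ(3) = 1 → σ⁻¹(1) = 3
σ(4) = 4 → σ⁻¹(4) = 4
σ(5) = 5 → σ⁻¹(5) = 5
σ(6) = 6 → σ⁻¹(6) = 6

σ⁻¹ = [3 2 1 4 5 6]


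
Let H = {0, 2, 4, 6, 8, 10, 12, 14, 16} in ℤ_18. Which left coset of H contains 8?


8 + H = {8 + h (mod 18) : h ∈ H}
8+0=8, 8+2=10, 8+4=12, 8+6=14, 8+8=16, 8+10=0, 8+12=2, 8+14=4, 8+16=6
8 + H = {0, 2, 4, 6, 8, 10, 12, 14, 16} = 0 + H

8 + H = {0, 2, 4, 6, 8, 10, 12, 14, 16}


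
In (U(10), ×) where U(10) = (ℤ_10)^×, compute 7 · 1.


Operation: multiplication mod 10
7 · 1 = (a × b) mod 10 with a = 7, b = 1

7 · 1 = 7


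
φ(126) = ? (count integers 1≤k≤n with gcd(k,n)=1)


Factor n: 126 = 2 × 3^2 × 7
φ(n) = n · ∏(1 - 1/p) over distinct primes p | n
φ(126) = 126 · (1 - 1/2) · (1 - 1/3) · (1 - 1/7) = 36

φ(126) = 36


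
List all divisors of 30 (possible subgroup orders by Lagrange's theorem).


Lagrange's theorem: |H| divides |G|
|G| = 30
Divisors of 30: 1, 2, 3, 5, 6, 10, 15, 30

Possible subgroup orders: {1, 2, 3, 5, 6, 10, 15, 30}


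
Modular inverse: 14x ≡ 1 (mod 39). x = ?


Use the extended Euclidean algorithm to write 1 = 14·s + 39·t; then s mod 39 is the inverse.
Euclidean algorithm:
  14 = 0·39 + 14
  39 = 2·14 + 11
  14 = 1·11 + 3
  11 = 3·3 + 2
  3 = 1·2 + 1
  2 = 2·1 + 0
gcd(14,39) = 1
Back-substitution gives: 14·(14) + 39·(-5) = 1
So 14⁻¹ ≡ 14 ≡ 14 (mod 39)
Check: 14 × 14 = 196 ≡ 1 (mod 39) ✓

14⁻¹ ≡ 14 (mod 39)


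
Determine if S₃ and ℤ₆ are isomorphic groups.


Comparing S₃ and ℤ₆:
S₃ is non-abelian, ℤ₆ is abelian

No, S₃ ≇ ℤ₆


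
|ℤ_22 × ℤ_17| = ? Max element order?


|ℤ_22 × ℤ_17| = 22 × 17 = 374
Max element order = lcm(22,17) = 374
Cyclic? Yes (gcd=1)

|ℤ_22×ℤ_17| = 374, max element order = 374


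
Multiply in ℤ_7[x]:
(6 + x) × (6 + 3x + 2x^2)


Expand and collect like terms; reduce coefficients mod 7:
x^0: 6·6 = 36 ≡ 1 (mod 7)
x^1: 6·3 + 1·6 = 24 ≡ 3 (mod 7)
x^2: 6·2 + 1·3 = 15 ≡ 1 (mod 7)
x^3: 1·2 = 2 ≡ 2 (mod 7)
Result: 1 + 3x + x^2 + 2x^3

f · g = 1 + 3x + x^2 + 2x^3


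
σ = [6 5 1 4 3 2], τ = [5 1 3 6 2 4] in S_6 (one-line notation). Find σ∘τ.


σ∘τ: apply τ first, then σ
1 →τ 5 →σ 3
2 →τ 1 →σ 6
3 →τ 3 →σ 1
4 →τ 6 →σ 2
5 →τ 2 →σ 5
6 →τ 4 →σ 4

σ∘τ = [3 6 1 2 5 4]


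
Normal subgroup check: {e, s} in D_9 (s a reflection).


H = {e, s} in D_9 (s a reflection)
r·s·r⁻¹ = sr⁻² ≠ s for n ≥ 3, so {e, s} is not closed under conjugation

No, not a normal subgroup


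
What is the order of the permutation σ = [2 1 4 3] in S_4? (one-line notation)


Cycle decomposition: (1 2) (3 4)
Cycle lengths: 2, 2
Order = lcm(2, 2) = 2

ord(σ) = 2


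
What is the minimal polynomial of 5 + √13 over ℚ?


Let α = 5 + √13. Then α - 5 = √13, so (α - 5)² = 13, giving α² - 10α + 12 = 0. Degree 2 and α ∉ ℚ, so this is the minimal polynomial.

Minimal polynomial: x² - 10x + 12


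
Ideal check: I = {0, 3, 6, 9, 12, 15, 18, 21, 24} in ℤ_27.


Check ideal conditions for I = {0, 3, 6, 9, 12, 15, 18, 21, 24} in ℤ_27:
(1) I is an additive subgroup? Yes
(2) For r ∈ ℤ_27 and a ∈ I: r·a ∈ I? Yes

Yes, I is an ideal of ℤ_27


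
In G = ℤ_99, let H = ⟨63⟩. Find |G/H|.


|⟨63⟩| = n / gcd(63, 99) = 99 / 9 = 11
H is normal (ℤ_99 is abelian).
|G/H| = |G| / |H| = 99 / 11 = 9

|G/H| = 9


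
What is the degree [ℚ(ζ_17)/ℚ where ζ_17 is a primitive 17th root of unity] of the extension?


[ℚ(ζ_n):ℚ] = deg Φ_n(x) = φ(n). Here φ(17) = 16

[ℚ(ζ_17)/ℚ where ζ_17 is a primitive 17th root of unity] = 16


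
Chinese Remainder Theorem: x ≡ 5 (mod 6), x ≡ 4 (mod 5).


m₁ = 6, m₂ = 5, gcd = 1, so CRT applies. M = m₁·m₂ = 30
Let M₁ = M/m₁ = 5, M₂ = M/m₂ = 6
Find y₁ ≡ M₁⁻¹ (mod m₁): 5⁻¹ ≡ 5 (mod 6)
Find y₂ ≡ M₂⁻¹ (mod m₂): 6⁻¹ ≡ 1 (mod 5)
x = a₁·M₁·y₁ + a₂·M₂·y₂ = 5·5·5 + 4·6·1 = 149
Reduce mod 30: x ≡ 29
Check: 29 mod 6 = 5 ✓, 29 mod 5 = 4 ✓

x ≡ 29 (mod 30)


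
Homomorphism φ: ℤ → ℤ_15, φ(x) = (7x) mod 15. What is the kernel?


Kernel = preimage of identity
ker(φ) = {x ∈ ℤ : 7x ≡ 0 (mod 15)}. gcd(7,15) = 1, so 7x ≡ 0 (mod 15) ⟺ x ≡ 0 (mod 15/1 = 15). Hence ker(φ) = 15ℤ

ker(φ) = 15ℤ


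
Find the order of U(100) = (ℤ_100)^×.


U(n) is the group of units mod n; |U(n)| = φ(n)
|U(100)| = φ(100) = 40

|U(100) = (ℤ_100)^×| = 40


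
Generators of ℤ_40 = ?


g generates ℤ_n iff gcd(g,n) = 1
Prime factors of 40: 2, 5
Generators are g ∈ {1,...,39} not divisible by any of these primes.
Generators: {1, 3, 7, 9, 11, 13, 17, 19, 21, 23, 27, 29, 31, 33, 37, 39}
Number of generators = φ(40) = 16

Generators of ℤ_40 = {1, 3, 7, 9, 11, 13, 17, 19, 21, 23, 27, 29, 31, 33, 37, 39}


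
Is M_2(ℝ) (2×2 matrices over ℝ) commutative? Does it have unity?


Matrix multiplication is non-commutative for n ≥ 2; the identity matrix I is the unity; singular matrices give zero divisors, so not an integral domain
Commutative: No
Integral domain: No
Has unity: Yes

M_2(ℝ) (2×2 matrices over ℝ): Commutative=No, Unity=Yes


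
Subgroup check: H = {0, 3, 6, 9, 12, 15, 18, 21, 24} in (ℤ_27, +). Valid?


Subgroup test for H = {0, 3, 6, 9, 12, 15, 18, 21, 24} in (ℤ_27, +):
(1) 0 ∈ H? Yes
(2) Closure: for all a,b ∈ H, (a+b) mod 27 ∈ H? Yes
(3) Inverses: for all a ∈ H, -a mod 27 ∈ H? Yes

Yes, H is a subgroup of ℤ_27


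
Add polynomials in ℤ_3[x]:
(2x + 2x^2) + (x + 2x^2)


Add coefficients mod 3:
x^0: 0 + 0 = 0 (mod 3)
x^1: 2 + 1 = 0 (mod 3)
x^2: 2 + 2 = 1 (mod 3)
Result: x^2

f + g = x^2


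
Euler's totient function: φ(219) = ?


Factor n: 219 = 3 × 73
φ(n) = n · ∏(1 - 1/p) over distinct primes p | n
φ(219) = 219 · (1 - 1/3) · (1 - 1/73) = 144

φ(219) = 144


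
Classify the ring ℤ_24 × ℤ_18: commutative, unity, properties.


Direct product ring; commutative with unity (1,1); but (1,0)·(0,1) = (0,0) gives zero divisors, so not an integral domain
Commutative: Yes
Integral domain: No
Has unity: Yes

ℤ_24 × ℤ_18: Commutative=Yes, Unity=Yes


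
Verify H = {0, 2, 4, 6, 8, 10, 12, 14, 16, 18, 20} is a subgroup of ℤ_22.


Subgroup test for H = {0, 2, 4, 6, 8, 10, 12, 14, 16, 18, 20} in (ℤ_22, +):
(1) 0 ∈ H? Yes
(2) Closure: for all a,b ∈ H, (a+b) mod 22 ∈ H? Yes
(3) Inverses: for all a ∈ H, -a mod 22 ∈ H? Yes

Yes, H is a subgroup of ℤ_22


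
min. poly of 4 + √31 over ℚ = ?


Let α = 4 + √31. Then α - 4 = √31, so (α - 4)² = 31, giving α² - 8α - 15 = 0. Degree 2 and α ∉ ℚ, so this is the minimal polynomial.

Minimal polynomial: x² - 8x - 15


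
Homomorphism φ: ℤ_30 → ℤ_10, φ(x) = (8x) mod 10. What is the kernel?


Kernel = preimage of identity
ker(φ) = {x ∈ ℤ_30 : 8x ≡ 0 (mod 10)}. Since 10 | 30, φ is well-defined. The kernel is the cyclic subgroup ⟨5⟩ of ℤ_30 (order 6), i.e. {0, 5, 10, 15, 20, 25}

ker(φ) = {0, 5, 10, 15, 20, 25}


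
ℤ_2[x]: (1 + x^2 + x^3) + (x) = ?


Add coefficients mod 2:
x^0: 1 + 0 = 1 (mod 2)
x^1: 0 + 1 = 1 (mod 2)
x^2: 1 + 0 = 1 (mod 2)
x^3: 1 + 0 = 1 (mod 2)
Result: 1 + x + x^2 + x^3

f + g = 1 + x + x^2 + x^3


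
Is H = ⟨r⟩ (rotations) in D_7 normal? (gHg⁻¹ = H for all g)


H = ⟨r⟩ (rotations) in D_7
The rotation subgroup ⟨r⟩ has index 2 in D_7, so it is normal

Yes, normal subgroup


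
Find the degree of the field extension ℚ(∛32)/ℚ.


∛32 has minimal polynomial x³ - 32 (irreducible over ℚ since 32 is not a perfect cube)

[ℚ(∛32)/ℚ] = 3


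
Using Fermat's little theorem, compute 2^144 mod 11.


Fermat's little theorem: if p is prime and gcd(a,p)=1, then a^(p-1) ≡ 1 (mod p)
p = 11 is prime, gcd(2,11) = 1
Reduce exponent: 144 mod 10 = 4
So 2^144 ≡ 2^4 (mod 11)
2^4 mod 11 = 5

2^144 ≡ 5 (mod 11)


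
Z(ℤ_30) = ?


Z(G) = {g ∈ G | gx = xg for all x ∈ G}
ℤ_30 is abelian, so Z(G) = G

Z(ℤ_30) = ℤ_30


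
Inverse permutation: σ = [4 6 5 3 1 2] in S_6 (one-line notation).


To find σ⁻¹, swap domain and range:
σ(1) = 4 → σ⁻¹(4) = 1
σ(2) = 6 → σ⁻¹(6) = 2
σ(3) = 5 → σ⁻¹(5) = 3
σ(4) = 3 → σ⁻¹(3) = 4
σ(5) = 1 → σ⁻¹(1) = 5
σ(6) = 2 → σ⁻¹(2) = 6

σ⁻¹ = [5 6 4 1 3 2]


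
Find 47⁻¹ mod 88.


Use the extended Euclidean algorithm to write 1 = 47·s + 88·t; then s mod 88 is the inverse.
Euclidean algorithm:
  47 = 0·88 + 47
  88 = 1·47 + 41
  47 = 1·41 + 6
  41 = 6·6 + 5
  6 = 1·5 + 1
  5 = 5·1 + 0
gcd(47,88) = 1
Back-substitution gives: 47·(15) + 88·(-8) = 1
So 47⁻¹ ≡ 15 ≡ 15 (mod 88)
Check: 47 × 15 = 705 ≡ 1 (mod 88) ✓

47⁻¹ ≡ 15 (mod 88)


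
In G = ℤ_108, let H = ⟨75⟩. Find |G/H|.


|⟨75⟩| = n / gcd(75, 108) = 108 / 3 = 36
H is normal (ℤ_108 is abelian).
|G/H| = |G| / |H| = 108 / 36 = 3

|G/H| = 3


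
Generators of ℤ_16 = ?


g generates ℤ_n iff gcd(g,n) = 1
Checking each g ∈ {1,...,15}:
gcd(1,16) = 1
gcd(2,16) = 2
gcd(3,16) = 1
gcd(4,16) = 4
gcd(5,16) = 1
gcd(6,16) = 2
gcd(7,16) = 1
gcd(8,16) = 8
gcd(9,16) = 1
gcd(10,16) = 2
gcd(11,16) = 1
gcd(12,16) = 4
gcd(13,16) = 1
gcd(14,16) = 2
gcd(15,16) = 1
Generators: {1, 3, 5, 7, 9, 11, 13, 15}
Number of generators = φ(16) = 8

Generators of ℤ_16 = {1, 3, 5, 7, 9, 11, 13, 15}


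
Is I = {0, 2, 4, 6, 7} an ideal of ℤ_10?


Check ideal conditions for I = {0, 2, 4, 6, 7} in ℤ_10:
(1) I is an additive subgroup? No
(2) For r ∈ ℤ_10 and a ∈ I: r·a ∈ I? No  [counterexample: r=2, a=4, r·a mod 10 = 8 ∉ I]

No, I is not an ideal of ℤ_10


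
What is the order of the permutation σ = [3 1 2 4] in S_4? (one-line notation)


Cycle decomposition: (1 3 2)
Cycle lengths: 3
Order = lcm(3) = 3

ord(σ) = 3


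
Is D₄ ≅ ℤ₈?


Comparing D₄ and ℤ₈:
D₄ is non-abelian, ℤ₈ is abelian

No, D₄ ≇ ℤ₈


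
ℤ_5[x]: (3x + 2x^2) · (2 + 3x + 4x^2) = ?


Expand and collect like terms; reduce coefficients mod 5:
x^0: 0·2 = 0 ≡ 0 (mod 5)
x^1: 0·3 + 3·2 = 6 ≡ 1 (mod 5)
x^2: 0·4 + 3·3 + 2·2 = 13 ≡ 3 (mod 5)
x^3: 3·4 + 2·3 = 18 ≡ 3 (mod 5)
x^4: 2·4 = 8 ≡ 3 (mod 5)
Result: x + 3x^2 + 3x^3 + 3x^4

f · g = x + 3x^2 + 3x^3 + 3x^4
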